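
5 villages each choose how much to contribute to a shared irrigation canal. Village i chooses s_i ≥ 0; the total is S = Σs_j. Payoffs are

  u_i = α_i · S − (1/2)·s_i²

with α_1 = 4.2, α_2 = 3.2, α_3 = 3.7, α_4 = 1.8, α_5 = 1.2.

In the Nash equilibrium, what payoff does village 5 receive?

16.2

Village i's FOC: ∂u_i/∂s_i = α_i − s_i = 0, so s_i* = α_i.
NE contributions = (4.2, 3.2, 3.7, 1.8, 1.2); S = 14.1.
u_5 = α_5·S − ½·(s_5)² = 1.2·14.1 − ½·1.2² = 16.2.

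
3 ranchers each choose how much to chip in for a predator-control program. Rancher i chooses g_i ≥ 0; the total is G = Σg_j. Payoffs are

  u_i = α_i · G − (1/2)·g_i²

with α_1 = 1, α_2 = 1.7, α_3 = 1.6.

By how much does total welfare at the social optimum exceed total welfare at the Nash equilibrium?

Rancher i's FOC: ∂u_i/∂g_i = α_i − g_i = 0, so g_i* = α_i.
NE contributions = (1, 1.7, 1.6); G = 4.3.
W^NE = (Σα)·G − ½Σα_i² = 4.3² − ½·6.45 = 15.265.
Planner sets g_i = Σα_j = 4.3 for every i, so G^SO = 3·4.3 = 12.9.
W^SO = (Σα)·G^SO − ½·3·(Σα)² = (3/2)·4.3² = 27.735.
Deadweight loss = W^SO − W^NE = 12.47.

12.47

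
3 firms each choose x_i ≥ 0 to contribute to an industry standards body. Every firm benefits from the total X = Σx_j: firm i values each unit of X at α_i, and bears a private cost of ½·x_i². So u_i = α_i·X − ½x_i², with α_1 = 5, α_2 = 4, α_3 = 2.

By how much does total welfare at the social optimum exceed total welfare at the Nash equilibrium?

Firm i's FOC: ∂u_i/∂x_i = α_i − x_i = 0, so x_i* = α_i.
NE contributions = (5, 4, 2); X = 11.
W^NE = (Σα)·X − ½Σα_i² = 11² − ½·45 = 98.5.
Planner sets x_i = Σα_j = 11 for every i, so X^SO = 3·11 = 33.
W^SO = (Σα)·X^SO − ½·3·(Σα)² = (3/2)·11² = 181.5.
Deadweight loss = W^SO − W^NE = 83.

83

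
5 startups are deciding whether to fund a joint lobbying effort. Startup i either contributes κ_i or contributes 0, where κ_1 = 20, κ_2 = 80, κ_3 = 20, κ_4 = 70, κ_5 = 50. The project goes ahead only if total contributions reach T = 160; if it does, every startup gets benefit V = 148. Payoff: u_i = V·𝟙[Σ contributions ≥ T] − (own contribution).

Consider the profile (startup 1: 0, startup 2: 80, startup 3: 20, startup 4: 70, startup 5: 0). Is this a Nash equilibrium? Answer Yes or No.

Yes

Total = 170 ≥ 160: provided.
Startup 1 (pledges 0, payoff 148): pledging 20 → total 190, payoff 128. No gain.
Startup 2 (pledges 80, payoff 68): dropping to 0 → total 90, payoff 0. No gain.
Startup 3 (pledges 20, payoff 128): dropping to 0 → total 150, payoff 0. No gain.
Startup 4 (pledges 70, payoff 78): dropping to 0 → total 100, payoff 0. No gain.
Startup 5 (pledges 0, payoff 148): pledging 50 → total 220, payoff 98. No gain.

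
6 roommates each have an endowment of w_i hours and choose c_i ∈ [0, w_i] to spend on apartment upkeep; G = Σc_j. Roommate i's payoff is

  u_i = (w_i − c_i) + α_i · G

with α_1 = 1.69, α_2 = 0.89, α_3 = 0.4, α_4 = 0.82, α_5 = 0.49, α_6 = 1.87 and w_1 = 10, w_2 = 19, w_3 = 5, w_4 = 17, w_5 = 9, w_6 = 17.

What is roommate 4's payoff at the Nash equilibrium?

∂u_i/∂c_i = α_i − 1, so roommate i contributes w_i if α_i > 1, else 0.
α_i > 1 for i ∈ {1, 6}; NE contributions (10, 0, 0, 0, 0, 17), G = 27.
u_4 = (17 − 0) + 0.82·27 = 39.14.

39.14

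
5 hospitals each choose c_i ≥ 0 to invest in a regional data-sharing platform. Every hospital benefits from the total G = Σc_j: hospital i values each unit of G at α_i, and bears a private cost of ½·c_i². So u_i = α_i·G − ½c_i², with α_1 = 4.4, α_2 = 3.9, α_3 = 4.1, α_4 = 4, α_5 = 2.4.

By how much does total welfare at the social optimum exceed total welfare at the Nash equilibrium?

566.73

Hospital i's FOC: ∂u_i/∂c_i = α_i − c_i = 0, so c_i* = α_i.
NE contributions = (4.4, 3.9, 4.1, 4, 2.4); G = 18.8.
W^NE = (Σα)·G − ½Σα_i² = 18.8² − ½·73.14 = 316.87.
Planner sets c_i = Σα_j = 18.8 for every i, so G^SO = 5·18.8 = 94.
W^SO = (Σα)·G^SO − ½·5·(Σα)² = (5/2)·18.8² = 883.6.
Deadweight loss = W^SO − W^NE = 566.73.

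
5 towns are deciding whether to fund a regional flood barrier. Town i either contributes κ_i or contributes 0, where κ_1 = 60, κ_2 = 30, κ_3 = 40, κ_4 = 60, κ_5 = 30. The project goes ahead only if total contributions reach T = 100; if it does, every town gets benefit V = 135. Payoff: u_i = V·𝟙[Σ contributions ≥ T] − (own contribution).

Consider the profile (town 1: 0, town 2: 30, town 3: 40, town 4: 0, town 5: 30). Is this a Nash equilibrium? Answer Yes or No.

Yes

Total = 100 ≥ 100: provided.
Town 1 (pledges 0, payoff 135): pledging 60 → total 160, payoff 75. No gain.
Town 2 (pledges 30, payoff 105): dropping to 0 → total 70, payoff 0. No gain.
Town 3 (pledges 40, payoff 95): dropping to 0 → total 60, payoff 0. No gain.
Town 4 (pledges 0, payoff 135): pledging 60 → total 160, payoff 75. No gain.
Town 5 (pledges 30, payoff 105): dropping to 0 → total 70, payoff 0. No gain.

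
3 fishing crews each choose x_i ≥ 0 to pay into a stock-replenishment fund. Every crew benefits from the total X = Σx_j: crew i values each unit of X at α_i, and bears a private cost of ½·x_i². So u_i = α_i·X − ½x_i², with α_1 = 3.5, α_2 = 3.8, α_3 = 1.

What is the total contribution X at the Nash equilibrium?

8.3

Crew i's FOC: ∂u_i/∂x_i = α_i − x_i = 0, so x_i* = α_i.
NE contributions = (3.5, 3.8, 1); X = 8.3.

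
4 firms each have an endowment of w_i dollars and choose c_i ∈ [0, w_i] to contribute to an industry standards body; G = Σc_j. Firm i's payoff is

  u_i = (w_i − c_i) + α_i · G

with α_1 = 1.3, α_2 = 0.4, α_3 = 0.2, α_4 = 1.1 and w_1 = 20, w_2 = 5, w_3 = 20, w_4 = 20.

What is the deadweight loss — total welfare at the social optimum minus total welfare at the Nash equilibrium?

∂u_i/∂c_i = α_i − 1, so firm i contributes w_i if α_i > 1, else 0.
α_i > 1 for i ∈ {1, 4}; NE contributions (20, 0, 0, 20), G = 40.
W^NE = Σw_i − G^NE + (Σα_i)·G^NE = 65 + 2·40 = 145.
Planner: ∂(Σu_j)/∂c_i = Σα_j − 1 = 2 > 0, so everyone contributes w_i; G^SO = 65, W^SO = 65 + 2·65 = 195.
Deadweight loss = 50.

50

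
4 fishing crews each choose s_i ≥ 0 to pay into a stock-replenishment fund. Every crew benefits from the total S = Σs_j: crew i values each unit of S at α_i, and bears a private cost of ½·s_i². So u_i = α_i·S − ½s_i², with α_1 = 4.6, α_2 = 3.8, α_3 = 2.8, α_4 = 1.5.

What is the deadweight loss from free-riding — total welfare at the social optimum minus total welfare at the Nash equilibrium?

184.135

Crew i's FOC: ∂u_i/∂s_i = α_i − s_i = 0, so s_i* = α_i.
NE contributions = (4.6, 3.8, 2.8, 1.5); S = 12.7.
W^NE = (Σα)·S − ½Σα_i² = 12.7² − ½·45.69 = 138.445.
Planner sets s_i = Σα_j = 12.7 for every i, so S^SO = 4·12.7 = 50.8.
W^SO = (Σα)·S^SO − ½·4·(Σα)² = (4/2)·12.7² = 322.58.
Deadweight loss = W^SO − W^NE = 184.135.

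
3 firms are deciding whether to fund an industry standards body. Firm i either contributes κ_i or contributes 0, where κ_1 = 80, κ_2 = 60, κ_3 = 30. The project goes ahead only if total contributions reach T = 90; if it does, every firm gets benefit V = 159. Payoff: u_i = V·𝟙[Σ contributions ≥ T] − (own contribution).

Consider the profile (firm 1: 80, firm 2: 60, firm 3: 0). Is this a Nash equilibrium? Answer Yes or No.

Yes

Total = 140 ≥ 90: provided.
Firm 1 (pledges 80, payoff 79): dropping to 0 → total 60, payoff 0. No gain.
Firm 2 (pledges 60, payoff 99): dropping to 0 → total 80, payoff 0. No gain.
Firm 3 (pledges 0, payoff 159): pledging 30 → total 170, payoff 129. No gain.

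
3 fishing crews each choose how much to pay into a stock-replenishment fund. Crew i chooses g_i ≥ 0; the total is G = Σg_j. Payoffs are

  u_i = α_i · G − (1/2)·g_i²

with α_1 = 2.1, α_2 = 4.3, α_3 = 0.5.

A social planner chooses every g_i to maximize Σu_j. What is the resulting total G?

20.7

Planner FOC: ∂(Σu_j)/∂g_i = (Σα_j) − g_i = 0, so g_i^SO = Σα_j = 6.9 for every i; G^SO = 20.7.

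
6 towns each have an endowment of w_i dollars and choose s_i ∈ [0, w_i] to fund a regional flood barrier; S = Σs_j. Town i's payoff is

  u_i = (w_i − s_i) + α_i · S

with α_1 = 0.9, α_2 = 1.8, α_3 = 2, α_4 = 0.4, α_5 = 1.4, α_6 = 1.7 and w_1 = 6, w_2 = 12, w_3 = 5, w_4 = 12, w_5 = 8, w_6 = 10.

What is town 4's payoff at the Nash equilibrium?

26

∂u_i/∂s_i = α_i − 1, so town i contributes w_i if α_i > 1, else 0.
α_i > 1 for i ∈ {2, 3, 5, 6}; NE contributions (0, 12, 5, 0, 8, 10), S = 35.
u_4 = (12 − 0) + 0.4·35 = 26.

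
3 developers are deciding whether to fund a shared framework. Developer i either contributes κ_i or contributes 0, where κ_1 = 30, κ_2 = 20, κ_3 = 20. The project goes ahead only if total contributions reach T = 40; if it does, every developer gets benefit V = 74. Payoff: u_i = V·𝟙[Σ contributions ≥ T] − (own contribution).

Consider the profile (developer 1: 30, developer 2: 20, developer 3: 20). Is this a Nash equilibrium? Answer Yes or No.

No

Total = 70 ≥ 40: provided.
Developer 1 (pledges 30, payoff 44): dropping to 0 → total 40, payoff 74. Profitable deviation.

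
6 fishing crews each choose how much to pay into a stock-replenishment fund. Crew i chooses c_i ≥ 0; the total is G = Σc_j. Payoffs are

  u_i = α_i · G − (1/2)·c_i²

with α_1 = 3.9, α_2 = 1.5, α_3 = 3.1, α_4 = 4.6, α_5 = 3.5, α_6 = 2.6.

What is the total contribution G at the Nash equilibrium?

19.2

Crew i's FOC: ∂u_i/∂c_i = α_i − c_i = 0, so c_i* = α_i.
NE contributions = (3.9, 1.5, 3.1, 4.6, 3.5, 2.6); G = 19.2.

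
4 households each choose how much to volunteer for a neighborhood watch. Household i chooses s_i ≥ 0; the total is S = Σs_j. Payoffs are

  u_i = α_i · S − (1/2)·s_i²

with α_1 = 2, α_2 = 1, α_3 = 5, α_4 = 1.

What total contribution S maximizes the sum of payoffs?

36

Planner FOC: ∂(Σu_j)/∂s_i = (Σα_j) − s_i = 0, so s_i^SO = Σα_j = 9 for every i; S^SO = 36.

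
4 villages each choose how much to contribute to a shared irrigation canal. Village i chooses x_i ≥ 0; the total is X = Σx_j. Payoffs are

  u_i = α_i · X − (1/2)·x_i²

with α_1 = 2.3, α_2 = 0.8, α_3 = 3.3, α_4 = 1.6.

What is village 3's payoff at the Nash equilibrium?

Village i's FOC: ∂u_i/∂x_i = α_i − x_i = 0, so x_i* = α_i.
NE contributions = (2.3, 0.8, 3.3, 1.6); X = 8.
u_3 = α_3·X − ½·(x_3)² = 3.3·8 − ½·3.3² = 20.955.

20.955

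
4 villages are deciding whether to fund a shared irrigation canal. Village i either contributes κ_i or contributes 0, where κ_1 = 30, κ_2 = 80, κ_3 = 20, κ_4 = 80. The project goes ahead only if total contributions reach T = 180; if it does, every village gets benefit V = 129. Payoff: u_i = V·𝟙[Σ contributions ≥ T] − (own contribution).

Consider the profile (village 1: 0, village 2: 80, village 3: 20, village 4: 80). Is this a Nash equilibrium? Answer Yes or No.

Total = 180 ≥ 180: provided.
Village 1 (pledges 0, payoff 129): pledging 30 → total 210, payoff 99. No gain.
Village 2 (pledges 80, payoff 49): dropping to 0 → total 100, payoff 0. No gain.
Village 3 (pledges 20, payoff 109): dropping to 0 → total 160, payoff 0. No gain.
Village 4 (pledges 80, payoff 49): dropping to 0 → total 100, payoff 0. No gain.

Yes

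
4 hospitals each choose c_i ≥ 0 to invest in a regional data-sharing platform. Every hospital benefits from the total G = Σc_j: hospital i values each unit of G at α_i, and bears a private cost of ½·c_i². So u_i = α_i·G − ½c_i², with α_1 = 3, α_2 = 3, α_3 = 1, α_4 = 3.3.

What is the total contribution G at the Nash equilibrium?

10.3

Hospital i's FOC: ∂u_i/∂c_i = α_i − c_i = 0, so c_i* = α_i.
NE contributions = (3, 3, 1, 3.3); G = 10.3.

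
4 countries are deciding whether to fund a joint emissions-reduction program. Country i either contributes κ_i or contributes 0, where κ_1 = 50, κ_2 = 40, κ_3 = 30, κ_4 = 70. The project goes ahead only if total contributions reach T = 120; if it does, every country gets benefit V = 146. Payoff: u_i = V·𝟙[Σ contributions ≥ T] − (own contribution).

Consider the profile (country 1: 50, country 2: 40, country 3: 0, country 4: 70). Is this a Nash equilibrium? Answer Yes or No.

No

Total = 160 ≥ 120: provided.
Country 1 (pledges 50, payoff 96): dropping to 0 → total 110, payoff 0. No gain.
Country 2 (pledges 40, payoff 106): dropping to 0 → total 120, payoff 146. Profitable deviation.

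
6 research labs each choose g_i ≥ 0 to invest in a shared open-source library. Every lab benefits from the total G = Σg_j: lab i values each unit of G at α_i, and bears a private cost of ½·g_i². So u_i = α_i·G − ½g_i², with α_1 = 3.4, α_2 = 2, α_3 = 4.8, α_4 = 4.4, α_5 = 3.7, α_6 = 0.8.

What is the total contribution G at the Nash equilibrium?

Lab i's FOC: ∂u_i/∂g_i = α_i − g_i = 0, so g_i* = α_i.
NE contributions = (3.4, 2, 4.8, 4.4, 3.7, 0.8); G = 19.1.

19.1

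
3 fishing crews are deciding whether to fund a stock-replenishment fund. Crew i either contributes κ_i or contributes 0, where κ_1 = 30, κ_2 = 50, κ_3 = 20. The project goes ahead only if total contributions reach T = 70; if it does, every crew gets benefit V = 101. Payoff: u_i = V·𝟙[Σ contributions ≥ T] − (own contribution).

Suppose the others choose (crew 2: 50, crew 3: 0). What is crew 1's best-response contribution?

Others' total = 50. Contributing 30 brings total to 80 ≥ 70: gain V − κ_1 = 71.
Best response: 30.

30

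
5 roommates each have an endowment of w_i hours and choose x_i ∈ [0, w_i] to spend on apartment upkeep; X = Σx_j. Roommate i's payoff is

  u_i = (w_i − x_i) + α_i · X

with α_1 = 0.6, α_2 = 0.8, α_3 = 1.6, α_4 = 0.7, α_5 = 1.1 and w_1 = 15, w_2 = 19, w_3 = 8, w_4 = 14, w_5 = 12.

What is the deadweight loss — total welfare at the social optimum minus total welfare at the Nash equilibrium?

∂u_i/∂x_i = α_i − 1, so roommate i contributes w_i if α_i > 1, else 0.
α_i > 1 for i ∈ {3, 5}; NE contributions (0, 0, 8, 0, 12), X = 20.
W^NE = Σw_i − X^NE + (Σα_i)·X^NE = 68 + 3.8·20 = 144.
Planner: ∂(Σu_j)/∂x_i = Σα_j − 1 = 3.8 > 0, so everyone contributes w_i; X^SO = 68, W^SO = 68 + 3.8·68 = 326.4.
Deadweight loss = 182.4.

182.4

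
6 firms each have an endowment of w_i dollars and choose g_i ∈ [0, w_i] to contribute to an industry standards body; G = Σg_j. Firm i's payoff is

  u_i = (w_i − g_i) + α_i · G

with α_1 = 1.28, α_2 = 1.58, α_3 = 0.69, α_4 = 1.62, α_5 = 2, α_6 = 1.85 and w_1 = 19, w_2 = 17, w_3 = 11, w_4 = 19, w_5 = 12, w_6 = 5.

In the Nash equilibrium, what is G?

72

∂u_i/∂g_i = α_i − 1, so firm i contributes w_i if α_i > 1, else 0.
α_i > 1 for i ∈ {1, 2, 4, 5, 6}; NE contributions (19, 17, 0, 19, 12, 5), G = 72.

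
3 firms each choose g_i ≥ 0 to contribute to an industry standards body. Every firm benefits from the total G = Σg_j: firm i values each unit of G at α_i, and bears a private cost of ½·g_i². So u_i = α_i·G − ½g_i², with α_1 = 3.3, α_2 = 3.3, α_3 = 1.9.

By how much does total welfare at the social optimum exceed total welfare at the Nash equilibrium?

48.82

Firm i's FOC: ∂u_i/∂g_i = α_i − g_i = 0, so g_i* = α_i.
NE contributions = (3.3, 3.3, 1.9); G = 8.5.
W^NE = (Σα)·G − ½Σα_i² = 8.5² − ½·25.39 = 59.555.
Planner sets g_i = Σα_j = 8.5 for every i, so G^SO = 3·8.5 = 25.5.
W^SO = (Σα)·G^SO − ½·3·(Σα)² = (3/2)·8.5² = 108.375.
Deadweight loss = W^SO − W^NE = 48.82.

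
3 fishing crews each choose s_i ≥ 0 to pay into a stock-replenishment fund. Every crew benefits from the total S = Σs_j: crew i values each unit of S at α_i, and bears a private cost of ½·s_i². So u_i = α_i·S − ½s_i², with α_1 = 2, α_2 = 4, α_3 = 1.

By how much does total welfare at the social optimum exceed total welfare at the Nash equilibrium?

Crew i's FOC: ∂u_i/∂s_i = α_i − s_i = 0, so s_i* = α_i.
NE contributions = (2, 4, 1); S = 7.
W^NE = (Σα)·S − ½Σα_i² = 7² − ½·21 = 38.5.
Planner sets s_i = Σα_j = 7 for every i, so S^SO = 3·7 = 21.
W^SO = (Σα)·S^SO − ½·3·(Σα)² = (3/2)·7² = 73.5.
Deadweight loss = W^SO − W^NE = 35.

35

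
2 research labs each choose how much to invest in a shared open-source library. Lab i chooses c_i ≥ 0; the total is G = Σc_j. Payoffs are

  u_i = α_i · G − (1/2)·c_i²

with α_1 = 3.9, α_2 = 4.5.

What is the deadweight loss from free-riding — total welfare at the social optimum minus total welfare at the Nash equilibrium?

17.73

Lab i's FOC: ∂u_i/∂c_i = α_i − c_i = 0, so c_i* = α_i.
NE contributions = (3.9, 4.5); G = 8.4.
W^NE = (Σα)·G − ½Σα_i² = 8.4² − ½·35.46 = 52.83.
Planner sets c_i = Σα_j = 8.4 for every i, so G^SO = 2·8.4 = 16.8.
W^SO = (Σα)·G^SO − ½·2·(Σα)² = (2/2)·8.4² = 70.56.
Deadweight loss = W^SO − W^NE = 17.73.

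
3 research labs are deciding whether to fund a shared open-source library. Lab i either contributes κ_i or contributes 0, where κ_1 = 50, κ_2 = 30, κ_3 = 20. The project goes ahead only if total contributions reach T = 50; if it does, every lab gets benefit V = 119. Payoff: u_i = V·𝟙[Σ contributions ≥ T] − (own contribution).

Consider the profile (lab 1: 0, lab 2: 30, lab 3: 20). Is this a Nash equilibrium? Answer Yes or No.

Yes

Total = 50 ≥ 50: provided.
Lab 1 (pledges 0, payoff 119): pledging 50 → total 100, payoff 69. No gain.
Lab 2 (pledges 30, payoff 89): dropping to 0 → total 20, payoff 0. No gain.
Lab 3 (pledges 20, payoff 99): dropping to 0 → total 30, payoff 0. No gain.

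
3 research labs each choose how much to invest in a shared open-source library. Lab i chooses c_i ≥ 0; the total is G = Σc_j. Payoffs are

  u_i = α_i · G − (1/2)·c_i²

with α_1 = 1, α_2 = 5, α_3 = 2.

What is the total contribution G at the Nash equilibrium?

8

Lab i's FOC: ∂u_i/∂c_i = α_i − c_i = 0, so c_i* = α_i.
NE contributions = (1, 5, 2); G = 8.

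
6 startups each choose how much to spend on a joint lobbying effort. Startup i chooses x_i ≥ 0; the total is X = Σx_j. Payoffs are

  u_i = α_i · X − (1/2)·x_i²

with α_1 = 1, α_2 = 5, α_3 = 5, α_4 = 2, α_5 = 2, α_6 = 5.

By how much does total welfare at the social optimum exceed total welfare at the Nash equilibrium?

Startup i's FOC: ∂u_i/∂x_i = α_i − x_i = 0, so x_i* = α_i.
NE contributions = (1, 5, 5, 2, 2, 5); X = 20.
W^NE = (Σα)·X − ½Σα_i² = 20² − ½·84 = 358.
Planner sets x_i = Σα_j = 20 for every i, so X^SO = 6·20 = 120.
W^SO = (Σα)·X^SO − ½·6·(Σα)² = (6/2)·20² = 1200.
Deadweight loss = W^SO − W^NE = 842.

842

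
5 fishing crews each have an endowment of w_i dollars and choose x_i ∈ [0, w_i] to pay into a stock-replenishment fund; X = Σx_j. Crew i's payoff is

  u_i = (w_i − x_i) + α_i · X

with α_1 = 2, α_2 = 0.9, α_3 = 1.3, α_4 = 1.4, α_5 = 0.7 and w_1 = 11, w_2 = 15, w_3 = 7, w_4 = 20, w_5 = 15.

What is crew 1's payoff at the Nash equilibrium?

76

∂u_i/∂x_i = α_i − 1, so crew i contributes w_i if α_i > 1, else 0.
α_i > 1 for i ∈ {1, 3, 4}; NE contributions (11, 0, 7, 20, 0), X = 38.
u_1 = (11 − 11) + 2·38 = 76.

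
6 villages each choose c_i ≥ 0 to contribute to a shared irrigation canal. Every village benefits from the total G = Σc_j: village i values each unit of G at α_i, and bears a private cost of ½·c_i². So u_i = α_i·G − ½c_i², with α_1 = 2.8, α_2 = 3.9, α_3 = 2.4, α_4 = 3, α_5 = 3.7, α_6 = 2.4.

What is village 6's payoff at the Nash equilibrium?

40.8

Village i's FOC: ∂u_i/∂c_i = α_i − c_i = 0, so c_i* = α_i.
NE contributions = (2.8, 3.9, 2.4, 3, 3.7, 2.4); G = 18.2.
u_6 = α_6·G − ½·(c_6)² = 2.4·18.2 − ½·2.4² = 40.8.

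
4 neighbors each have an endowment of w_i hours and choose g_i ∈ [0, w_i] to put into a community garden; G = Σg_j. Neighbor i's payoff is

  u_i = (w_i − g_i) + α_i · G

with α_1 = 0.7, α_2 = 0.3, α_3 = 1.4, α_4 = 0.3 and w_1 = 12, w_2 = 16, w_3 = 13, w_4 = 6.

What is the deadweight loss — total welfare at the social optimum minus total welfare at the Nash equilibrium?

∂u_i/∂g_i = α_i − 1, so neighbor i contributes w_i if α_i > 1, else 0.
α_i > 1 for i ∈ {3}; NE contributions (0, 0, 13, 0), G = 13.
W^NE = Σw_i − G^NE + (Σα_i)·G^NE = 47 + 1.7·13 = 69.1.
Planner: ∂(Σu_j)/∂g_i = Σα_j − 1 = 1.7 > 0, so everyone contributes w_i; G^SO = 47, W^SO = 47 + 1.7·47 = 126.9.
Deadweight loss = 57.8.

57.8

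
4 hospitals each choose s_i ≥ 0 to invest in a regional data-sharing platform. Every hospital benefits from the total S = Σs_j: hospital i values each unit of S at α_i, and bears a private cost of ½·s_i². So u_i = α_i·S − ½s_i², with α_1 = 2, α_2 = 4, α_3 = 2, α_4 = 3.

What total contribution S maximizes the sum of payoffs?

Planner FOC: ∂(Σu_j)/∂s_i = (Σα_j) − s_i = 0, so s_i^SO = Σα_j = 11 for every i; S^SO = 44.

44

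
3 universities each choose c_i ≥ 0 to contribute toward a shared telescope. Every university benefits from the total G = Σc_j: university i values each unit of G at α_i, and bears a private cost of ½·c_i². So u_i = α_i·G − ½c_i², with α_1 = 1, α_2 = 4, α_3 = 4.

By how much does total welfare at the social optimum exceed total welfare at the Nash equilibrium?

University i's FOC: ∂u_i/∂c_i = α_i − c_i = 0, so c_i* = α_i.
NE contributions = (1, 4, 4); G = 9.
W^NE = (Σα)·G − ½Σα_i² = 9² − ½·33 = 64.5.
Planner sets c_i = Σα_j = 9 for every i, so G^SO = 3·9 = 27.
W^SO = (Σα)·G^SO − ½·3·(Σα)² = (3/2)·9² = 121.5.
Deadweight loss = W^SO − W^NE = 57.

57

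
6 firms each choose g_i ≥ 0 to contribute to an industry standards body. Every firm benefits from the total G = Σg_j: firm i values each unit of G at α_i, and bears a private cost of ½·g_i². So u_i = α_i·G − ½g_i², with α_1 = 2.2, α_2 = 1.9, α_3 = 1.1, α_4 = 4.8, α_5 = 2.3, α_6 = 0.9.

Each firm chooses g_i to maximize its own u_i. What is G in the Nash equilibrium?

Firm i's FOC: ∂u_i/∂g_i = α_i − g_i = 0, so g_i* = α_i.
NE contributions = (2.2, 1.9, 1.1, 4.8, 2.3, 0.9); G = 13.2.

13.2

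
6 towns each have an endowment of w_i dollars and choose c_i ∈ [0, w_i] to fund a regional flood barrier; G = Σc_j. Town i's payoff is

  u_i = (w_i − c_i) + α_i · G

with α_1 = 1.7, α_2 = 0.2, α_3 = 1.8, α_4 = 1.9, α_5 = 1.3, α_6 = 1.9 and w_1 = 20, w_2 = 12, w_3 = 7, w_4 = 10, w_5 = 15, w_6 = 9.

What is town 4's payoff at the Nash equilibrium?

∂u_i/∂c_i = α_i − 1, so town i contributes w_i if α_i > 1, else 0.
α_i > 1 for i ∈ {1, 3, 4, 5, 6}; NE contributions (20, 0, 7, 10, 15, 9), G = 61.
u_4 = (10 − 10) + 1.9·61 = 115.9.

115.9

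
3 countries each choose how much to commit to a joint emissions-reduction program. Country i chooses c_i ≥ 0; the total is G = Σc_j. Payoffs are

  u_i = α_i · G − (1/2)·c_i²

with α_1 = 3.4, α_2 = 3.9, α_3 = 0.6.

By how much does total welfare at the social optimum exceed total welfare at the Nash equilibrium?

44.77

Country i's FOC: ∂u_i/∂c_i = α_i − c_i = 0, so c_i* = α_i.
NE contributions = (3.4, 3.9, 0.6); G = 7.9.
W^NE = (Σα)·G − ½Σα_i² = 7.9² − ½·27.13 = 48.845.
Planner sets c_i = Σα_j = 7.9 for every i, so G^SO = 3·7.9 = 23.7.
W^SO = (Σα)·G^SO − ½·3·(Σα)² = (3/2)·7.9² = 93.615.
Deadweight loss = W^SO − W^NE = 44.77.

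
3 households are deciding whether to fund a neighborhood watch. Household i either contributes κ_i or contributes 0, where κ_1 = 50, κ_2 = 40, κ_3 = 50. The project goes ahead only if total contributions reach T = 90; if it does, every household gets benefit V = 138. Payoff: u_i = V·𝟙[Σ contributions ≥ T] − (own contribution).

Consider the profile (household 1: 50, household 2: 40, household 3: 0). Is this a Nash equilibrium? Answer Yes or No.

Total = 90 ≥ 90: provided.
Household 1 (pledges 50, payoff 88): dropping to 0 → total 40, payoff 0. No gain.
Household 2 (pledges 40, payoff 98): dropping to 0 → total 50, payoff 0. No gain.
Household 3 (pledges 0, payoff 138): pledging 50 → total 140, payoff 88. No gain.

Yes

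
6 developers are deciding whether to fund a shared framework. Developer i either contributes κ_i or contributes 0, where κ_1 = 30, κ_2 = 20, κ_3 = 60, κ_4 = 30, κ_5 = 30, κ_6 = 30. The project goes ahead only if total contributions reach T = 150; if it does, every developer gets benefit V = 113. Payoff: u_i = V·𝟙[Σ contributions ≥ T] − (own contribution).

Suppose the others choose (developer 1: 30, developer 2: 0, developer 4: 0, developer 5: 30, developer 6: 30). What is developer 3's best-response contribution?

60

Others' total = 90. Contributing 60 brings total to 150 ≥ 150: gain V − κ_3 = 53.
Best response: 60.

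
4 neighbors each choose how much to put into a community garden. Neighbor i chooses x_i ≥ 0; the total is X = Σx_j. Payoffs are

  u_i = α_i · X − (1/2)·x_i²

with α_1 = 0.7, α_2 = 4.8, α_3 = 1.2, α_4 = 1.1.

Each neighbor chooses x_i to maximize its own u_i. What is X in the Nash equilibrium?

7.8

Neighbor i's FOC: ∂u_i/∂x_i = α_i − x_i = 0, so x_i* = α_i.
NE contributions = (0.7, 4.8, 1.2, 1.1); X = 7.8.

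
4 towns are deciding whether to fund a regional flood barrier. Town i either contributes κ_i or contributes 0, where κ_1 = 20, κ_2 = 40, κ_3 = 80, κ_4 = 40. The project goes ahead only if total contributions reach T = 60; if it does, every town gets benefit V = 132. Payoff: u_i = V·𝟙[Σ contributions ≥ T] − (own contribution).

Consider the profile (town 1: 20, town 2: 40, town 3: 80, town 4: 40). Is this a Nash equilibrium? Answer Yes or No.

No

Total = 180 ≥ 60: provided.
Town 1 (pledges 20, payoff 112): dropping to 0 → total 160, payoff 132. Profitable deviation.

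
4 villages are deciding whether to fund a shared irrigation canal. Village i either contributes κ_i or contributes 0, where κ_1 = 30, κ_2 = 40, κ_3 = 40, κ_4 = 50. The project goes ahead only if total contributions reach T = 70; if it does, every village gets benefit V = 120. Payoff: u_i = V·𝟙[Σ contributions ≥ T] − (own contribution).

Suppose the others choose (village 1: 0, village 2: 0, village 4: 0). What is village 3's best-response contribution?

0

Others' total = 0. Even contributing 40 gives 40 < 70: no benefit either way.
Best response: 0.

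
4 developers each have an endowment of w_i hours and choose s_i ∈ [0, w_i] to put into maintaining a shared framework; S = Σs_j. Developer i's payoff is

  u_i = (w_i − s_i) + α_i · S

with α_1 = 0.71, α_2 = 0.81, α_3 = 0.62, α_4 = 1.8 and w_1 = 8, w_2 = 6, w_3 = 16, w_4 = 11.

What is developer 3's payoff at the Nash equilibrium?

∂u_i/∂s_i = α_i − 1, so developer i contributes w_i if α_i > 1, else 0.
α_i > 1 for i ∈ {4}; NE contributions (0, 0, 0, 11), S = 11.
u_3 = (16 − 0) + 0.62·11 = 22.82.

22.82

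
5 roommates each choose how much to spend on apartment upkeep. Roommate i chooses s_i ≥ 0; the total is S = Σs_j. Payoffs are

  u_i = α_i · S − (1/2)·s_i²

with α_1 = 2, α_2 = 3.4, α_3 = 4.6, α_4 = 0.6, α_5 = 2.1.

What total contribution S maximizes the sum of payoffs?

Planner FOC: ∂(Σu_j)/∂s_i = (Σα_j) − s_i = 0, so s_i^SO = Σα_j = 12.7 for every i; S^SO = 63.5.

63.5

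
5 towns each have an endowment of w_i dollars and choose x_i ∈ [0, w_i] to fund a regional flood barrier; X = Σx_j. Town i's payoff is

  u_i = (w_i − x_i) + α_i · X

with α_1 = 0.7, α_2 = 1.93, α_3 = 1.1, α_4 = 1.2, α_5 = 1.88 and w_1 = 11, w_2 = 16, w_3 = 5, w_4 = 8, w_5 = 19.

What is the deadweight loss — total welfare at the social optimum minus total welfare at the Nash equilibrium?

∂u_i/∂x_i = α_i − 1, so town i contributes w_i if α_i > 1, else 0.
α_i > 1 for i ∈ {2, 3, 4, 5}; NE contributions (0, 16, 5, 8, 19), X = 48.
W^NE = Σw_i − X^NE + (Σα_i)·X^NE = 59 + 5.81·48 = 337.88.
Planner: ∂(Σu_j)/∂x_i = Σα_j − 1 = 5.81 > 0, so everyone contributes w_i; X^SO = 59, W^SO = 59 + 5.81·59 = 401.79.
Deadweight loss = 63.91.

63.91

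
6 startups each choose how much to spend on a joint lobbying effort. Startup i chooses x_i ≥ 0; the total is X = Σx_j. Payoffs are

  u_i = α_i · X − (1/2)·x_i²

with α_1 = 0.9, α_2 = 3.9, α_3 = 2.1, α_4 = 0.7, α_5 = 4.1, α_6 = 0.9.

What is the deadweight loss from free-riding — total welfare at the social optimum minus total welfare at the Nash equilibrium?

Startup i's FOC: ∂u_i/∂x_i = α_i − x_i = 0, so x_i* = α_i.
NE contributions = (0.9, 3.9, 2.1, 0.7, 4.1, 0.9); X = 12.6.
W^NE = (Σα)·X − ½Σα_i² = 12.6² − ½·38.54 = 139.49.
Planner sets x_i = Σα_j = 12.6 for every i, so X^SO = 6·12.6 = 75.6.
W^SO = (Σα)·X^SO − ½·6·(Σα)² = (6/2)·12.6² = 476.28.
Deadweight loss = W^SO − W^NE = 336.79.

336.79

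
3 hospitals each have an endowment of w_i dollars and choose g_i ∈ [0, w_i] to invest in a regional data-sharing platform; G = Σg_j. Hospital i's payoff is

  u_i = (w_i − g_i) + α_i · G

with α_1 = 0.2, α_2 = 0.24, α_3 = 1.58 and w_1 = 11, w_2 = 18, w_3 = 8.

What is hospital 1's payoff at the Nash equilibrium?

∂u_i/∂g_i = α_i − 1, so hospital i contributes w_i if α_i > 1, else 0.
α_i > 1 for i ∈ {3}; NE contributions (0, 0, 8), G = 8.
u_1 = (11 − 0) + 0.2·8 = 12.6.

12.6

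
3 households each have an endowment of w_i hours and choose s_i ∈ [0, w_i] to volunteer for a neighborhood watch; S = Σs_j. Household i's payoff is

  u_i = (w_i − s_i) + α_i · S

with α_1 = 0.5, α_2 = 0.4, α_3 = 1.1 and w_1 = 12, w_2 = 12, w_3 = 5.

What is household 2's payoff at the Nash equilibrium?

∂u_i/∂s_i = α_i − 1, so household i contributes w_i if α_i > 1, else 0.
α_i > 1 for i ∈ {3}; NE contributions (0, 0, 5), S = 5.
u_2 = (12 − 0) + 0.4·5 = 14.

14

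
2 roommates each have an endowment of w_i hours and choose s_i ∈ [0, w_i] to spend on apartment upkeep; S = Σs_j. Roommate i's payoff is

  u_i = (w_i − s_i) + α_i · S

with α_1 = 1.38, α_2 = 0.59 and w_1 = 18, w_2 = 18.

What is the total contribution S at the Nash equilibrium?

∂u_i/∂s_i = α_i − 1, so roommate i contributes w_i if α_i > 1, else 0.
α_i > 1 for i ∈ {1}; NE contributions (18, 0), S = 18.

18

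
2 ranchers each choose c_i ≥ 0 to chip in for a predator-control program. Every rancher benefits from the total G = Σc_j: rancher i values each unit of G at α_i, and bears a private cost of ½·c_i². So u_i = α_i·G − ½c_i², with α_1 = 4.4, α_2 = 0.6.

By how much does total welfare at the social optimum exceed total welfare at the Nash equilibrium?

Rancher i's FOC: ∂u_i/∂c_i = α_i − c_i = 0, so c_i* = α_i.
NE contributions = (4.4, 0.6); G = 5.
W^NE = (Σα)·G − ½Σα_i² = 5² − ½·19.72 = 15.14.
Planner sets c_i = Σα_j = 5 for every i, so G^SO = 2·5 = 10.
W^SO = (Σα)·G^SO − ½·2·(Σα)² = (2/2)·5² = 25.
Deadweight loss = W^SO − W^NE = 9.86.

9.86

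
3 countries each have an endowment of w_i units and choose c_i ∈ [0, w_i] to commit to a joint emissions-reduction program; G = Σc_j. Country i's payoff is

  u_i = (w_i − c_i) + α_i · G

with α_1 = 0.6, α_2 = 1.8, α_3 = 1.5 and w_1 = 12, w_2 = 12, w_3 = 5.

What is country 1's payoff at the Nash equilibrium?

∂u_i/∂c_i = α_i − 1, so country i contributes w_i if α_i > 1, else 0.
α_i > 1 for i ∈ {2, 3}; NE contributions (0, 12, 5), G = 17.
u_1 = (12 − 0) + 0.6·17 = 22.2.

22.2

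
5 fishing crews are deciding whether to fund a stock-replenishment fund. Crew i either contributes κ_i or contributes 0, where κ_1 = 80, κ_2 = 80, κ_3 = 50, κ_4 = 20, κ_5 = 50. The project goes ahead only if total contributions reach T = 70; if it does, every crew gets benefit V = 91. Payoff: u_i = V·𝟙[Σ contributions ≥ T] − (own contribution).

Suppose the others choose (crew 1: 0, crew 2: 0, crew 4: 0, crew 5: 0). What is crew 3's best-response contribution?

Others' total = 0. Even contributing 50 gives 50 < 70: no benefit either way.
Best response: 0.

0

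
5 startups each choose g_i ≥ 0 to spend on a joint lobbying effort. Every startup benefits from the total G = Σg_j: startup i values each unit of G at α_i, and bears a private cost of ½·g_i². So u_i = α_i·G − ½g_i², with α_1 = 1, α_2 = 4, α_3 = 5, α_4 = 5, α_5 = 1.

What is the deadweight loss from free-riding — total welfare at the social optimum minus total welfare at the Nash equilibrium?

418

Startup i's FOC: ∂u_i/∂g_i = α_i − g_i = 0, so g_i* = α_i.
NE contributions = (1, 4, 5, 5, 1); G = 16.
W^NE = (Σα)·G − ½Σα_i² = 16² − ½·68 = 222.
Planner sets g_i = Σα_j = 16 for every i, so G^SO = 5·16 = 80.
W^SO = (Σα)·G^SO − ½·5·(Σα)² = (5/2)·16² = 640.
Deadweight loss = W^SO − W^NE = 418.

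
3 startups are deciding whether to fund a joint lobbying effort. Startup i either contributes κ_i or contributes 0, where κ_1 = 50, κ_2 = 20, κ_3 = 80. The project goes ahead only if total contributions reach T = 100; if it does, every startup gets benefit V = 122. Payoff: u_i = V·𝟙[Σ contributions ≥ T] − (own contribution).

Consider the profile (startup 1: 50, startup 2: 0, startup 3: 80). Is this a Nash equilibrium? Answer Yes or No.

Total = 130 ≥ 100: provided.
Startup 1 (pledges 50, payoff 72): dropping to 0 → total 80, payoff 0. No gain.
Startup 2 (pledges 0, payoff 122): pledging 20 → total 150, payoff 102. No gain.
Startup 3 (pledges 80, payoff 42): dropping to 0 → total 50, payoff 0. No gain.

Yes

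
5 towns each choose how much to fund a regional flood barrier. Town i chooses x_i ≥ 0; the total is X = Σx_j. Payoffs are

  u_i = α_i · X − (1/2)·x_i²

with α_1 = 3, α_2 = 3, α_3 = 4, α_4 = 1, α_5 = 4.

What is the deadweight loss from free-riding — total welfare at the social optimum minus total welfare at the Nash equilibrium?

Town i's FOC: ∂u_i/∂x_i = α_i − x_i = 0, so x_i* = α_i.
NE contributions = (3, 3, 4, 1, 4); X = 15.
W^NE = (Σα)·X − ½Σα_i² = 15² − ½·51 = 199.5.
Planner sets x_i = Σα_j = 15 for every i, so X^SO = 5·15 = 75.
W^SO = (Σα)·X^SO − ½·5·(Σα)² = (5/2)·15² = 562.5.
Deadweight loss = W^SO − W^NE = 363.

363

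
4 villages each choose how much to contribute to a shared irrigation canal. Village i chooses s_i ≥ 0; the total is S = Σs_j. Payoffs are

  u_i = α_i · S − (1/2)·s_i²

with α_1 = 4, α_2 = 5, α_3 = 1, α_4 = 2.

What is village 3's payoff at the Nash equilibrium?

11.5

Village i's FOC: ∂u_i/∂s_i = α_i − s_i = 0, so s_i* = α_i.
NE contributions = (4, 5, 1, 2); S = 12.
u_3 = α_3·S − ½·(s_3)² = 1·12 − ½·1² = 11.5.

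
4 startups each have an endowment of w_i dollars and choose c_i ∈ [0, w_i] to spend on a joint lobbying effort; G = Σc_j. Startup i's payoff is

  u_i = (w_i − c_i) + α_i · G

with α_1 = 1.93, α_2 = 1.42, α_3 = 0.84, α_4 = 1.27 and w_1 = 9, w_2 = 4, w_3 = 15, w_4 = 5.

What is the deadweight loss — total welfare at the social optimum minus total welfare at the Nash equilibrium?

66.9

∂u_i/∂c_i = α_i − 1, so startup i contributes w_i if α_i > 1, else 0.
α_i > 1 for i ∈ {1, 2, 4}; NE contributions (9, 4, 0, 5), G = 18.
W^NE = Σw_i − G^NE + (Σα_i)·G^NE = 33 + 4.46·18 = 113.28.
Planner: ∂(Σu_j)/∂c_i = Σα_j − 1 = 4.46 > 0, so everyone contributes w_i; G^SO = 33, W^SO = 33 + 4.46·33 = 180.18.
Deadweight loss = 66.9.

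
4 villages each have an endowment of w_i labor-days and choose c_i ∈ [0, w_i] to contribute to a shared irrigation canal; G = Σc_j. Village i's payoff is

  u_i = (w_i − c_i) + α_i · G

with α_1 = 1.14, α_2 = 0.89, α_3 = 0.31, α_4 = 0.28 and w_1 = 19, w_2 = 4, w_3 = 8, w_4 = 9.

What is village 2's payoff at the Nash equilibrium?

∂u_i/∂c_i = α_i − 1, so village i contributes w_i if α_i > 1, else 0.
α_i > 1 for i ∈ {1}; NE contributions (19, 0, 0, 0), G = 19.
u_2 = (4 − 0) + 0.89·19 = 20.91.

20.91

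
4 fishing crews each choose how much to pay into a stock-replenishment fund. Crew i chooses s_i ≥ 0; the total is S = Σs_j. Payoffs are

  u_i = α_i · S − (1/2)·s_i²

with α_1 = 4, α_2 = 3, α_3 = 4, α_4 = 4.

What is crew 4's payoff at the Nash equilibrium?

Crew i's FOC: ∂u_i/∂s_i = α_i − s_i = 0, so s_i* = α_i.
NE contributions = (4, 3, 4, 4); S = 15.
u_4 = α_4·S − ½·(s_4)² = 4·15 − ½·4² = 52.

52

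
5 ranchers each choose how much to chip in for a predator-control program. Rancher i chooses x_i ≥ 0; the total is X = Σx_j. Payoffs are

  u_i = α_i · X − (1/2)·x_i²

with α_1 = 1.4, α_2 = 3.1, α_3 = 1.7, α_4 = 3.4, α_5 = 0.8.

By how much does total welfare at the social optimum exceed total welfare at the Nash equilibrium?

Rancher i's FOC: ∂u_i/∂x_i = α_i − x_i = 0, so x_i* = α_i.
NE contributions = (1.4, 3.1, 1.7, 3.4, 0.8); X = 10.4.
W^NE = (Σα)·X − ½Σα_i² = 10.4² − ½·26.66 = 94.83.
Planner sets x_i = Σα_j = 10.4 for every i, so X^SO = 5·10.4 = 52.
W^SO = (Σα)·X^SO − ½·5·(Σα)² = (5/2)·10.4² = 270.4.
Deadweight loss = W^SO − W^NE = 175.57.

175.57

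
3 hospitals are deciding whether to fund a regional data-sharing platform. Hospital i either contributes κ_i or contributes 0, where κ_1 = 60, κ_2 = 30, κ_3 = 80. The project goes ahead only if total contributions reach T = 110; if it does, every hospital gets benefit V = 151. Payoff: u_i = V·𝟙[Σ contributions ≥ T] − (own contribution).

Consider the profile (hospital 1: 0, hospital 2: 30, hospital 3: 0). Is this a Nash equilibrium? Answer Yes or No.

No

Total = 30 < 110: not provided.
Hospital 1 (pledges 0, payoff 0): pledging 60 → total 90, payoff -60. No gain.
Hospital 2 (pledges 30, payoff -30): dropping to 0 → total 0, payoff 0. Profitable deviation.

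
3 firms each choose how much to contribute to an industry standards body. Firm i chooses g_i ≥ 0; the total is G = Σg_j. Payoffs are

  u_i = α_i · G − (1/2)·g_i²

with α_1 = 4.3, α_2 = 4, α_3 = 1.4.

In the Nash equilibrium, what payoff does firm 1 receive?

Firm i's FOC: ∂u_i/∂g_i = α_i − g_i = 0, so g_i* = α_i.
NE contributions = (4.3, 4, 1.4); G = 9.7.
u_1 = α_1·G − ½·(g_1)² = 4.3·9.7 − ½·4.3² = 32.465.

32.465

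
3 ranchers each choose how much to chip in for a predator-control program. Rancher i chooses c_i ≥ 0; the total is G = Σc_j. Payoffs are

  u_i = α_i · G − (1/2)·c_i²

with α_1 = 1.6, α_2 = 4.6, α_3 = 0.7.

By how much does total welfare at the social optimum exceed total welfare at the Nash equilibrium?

Rancher i's FOC: ∂u_i/∂c_i = α_i − c_i = 0, so c_i* = α_i.
NE contributions = (1.6, 4.6, 0.7); G = 6.9.
W^NE = (Σα)·G − ½Σα_i² = 6.9² − ½·24.21 = 35.505.
Planner sets c_i = Σα_j = 6.9 for every i, so G^SO = 3·6.9 = 20.7.
W^SO = (Σα)·G^SO − ½·3·(Σα)² = (3/2)·6.9² = 71.415.
Deadweight loss = W^SO − W^NE = 35.91.

35.91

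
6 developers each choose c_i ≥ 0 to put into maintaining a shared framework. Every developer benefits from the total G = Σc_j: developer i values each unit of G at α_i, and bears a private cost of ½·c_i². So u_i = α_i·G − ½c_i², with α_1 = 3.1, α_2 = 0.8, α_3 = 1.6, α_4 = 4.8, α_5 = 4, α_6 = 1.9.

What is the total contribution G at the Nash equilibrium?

Developer i's FOC: ∂u_i/∂c_i = α_i − c_i = 0, so c_i* = α_i.
NE contributions = (3.1, 0.8, 1.6, 4.8, 4, 1.9); G = 16.2.

16.2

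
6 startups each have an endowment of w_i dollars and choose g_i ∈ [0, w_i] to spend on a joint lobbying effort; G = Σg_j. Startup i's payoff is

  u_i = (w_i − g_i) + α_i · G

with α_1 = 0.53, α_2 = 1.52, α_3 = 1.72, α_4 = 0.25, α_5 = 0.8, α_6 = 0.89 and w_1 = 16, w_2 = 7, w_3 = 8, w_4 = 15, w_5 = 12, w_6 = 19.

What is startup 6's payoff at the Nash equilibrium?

∂u_i/∂g_i = α_i − 1, so startup i contributes w_i if α_i > 1, else 0.
α_i > 1 for i ∈ {2, 3}; NE contributions (0, 7, 8, 0, 0, 0), G = 15.
u_6 = (19 − 0) + 0.89·15 = 32.35.

32.35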